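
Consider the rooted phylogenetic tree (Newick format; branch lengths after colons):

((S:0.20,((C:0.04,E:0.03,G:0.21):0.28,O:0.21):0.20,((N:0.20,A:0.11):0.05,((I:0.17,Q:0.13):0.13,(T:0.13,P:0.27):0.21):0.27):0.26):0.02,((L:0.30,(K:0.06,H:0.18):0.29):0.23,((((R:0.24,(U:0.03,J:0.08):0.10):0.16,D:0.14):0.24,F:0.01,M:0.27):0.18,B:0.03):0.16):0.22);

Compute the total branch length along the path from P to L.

The path runs P → … → MRCA → … → L; the MRCA is the root of the tree.
Branch lengths along that path: 0.27 + 0.21 + 0.27 + 0.26 + 0.02 + 0.22 + 0.23 + 0.30 = 1.78.

1.78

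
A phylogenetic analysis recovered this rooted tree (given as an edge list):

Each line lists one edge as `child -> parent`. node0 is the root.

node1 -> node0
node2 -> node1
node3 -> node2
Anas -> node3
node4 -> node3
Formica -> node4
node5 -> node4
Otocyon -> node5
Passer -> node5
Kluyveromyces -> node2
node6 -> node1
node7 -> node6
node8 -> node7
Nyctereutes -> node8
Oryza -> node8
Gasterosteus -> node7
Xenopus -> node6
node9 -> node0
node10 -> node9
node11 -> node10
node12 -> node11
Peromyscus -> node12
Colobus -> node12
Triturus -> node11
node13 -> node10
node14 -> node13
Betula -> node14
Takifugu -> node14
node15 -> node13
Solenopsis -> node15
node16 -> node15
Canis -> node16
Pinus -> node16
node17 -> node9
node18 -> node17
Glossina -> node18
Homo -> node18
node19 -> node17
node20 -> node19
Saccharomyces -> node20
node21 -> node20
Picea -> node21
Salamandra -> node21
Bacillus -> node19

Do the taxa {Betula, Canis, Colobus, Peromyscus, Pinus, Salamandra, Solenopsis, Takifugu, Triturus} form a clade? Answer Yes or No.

The MRCA of the listed taxa subtends ((((Peromyscus,Colobus),Triturus),((Betula,Takifugu),(Solenopsis,(Canis,Pinus)))),((Glossina,Homo),((Saccharomyces,(Picea,Salamandra)),Bacillus))).
That clade also contains Bacillus, Glossina, Homo, Picea, Saccharomyces, which are not in the proposed group, so the group is not monophyletic.

No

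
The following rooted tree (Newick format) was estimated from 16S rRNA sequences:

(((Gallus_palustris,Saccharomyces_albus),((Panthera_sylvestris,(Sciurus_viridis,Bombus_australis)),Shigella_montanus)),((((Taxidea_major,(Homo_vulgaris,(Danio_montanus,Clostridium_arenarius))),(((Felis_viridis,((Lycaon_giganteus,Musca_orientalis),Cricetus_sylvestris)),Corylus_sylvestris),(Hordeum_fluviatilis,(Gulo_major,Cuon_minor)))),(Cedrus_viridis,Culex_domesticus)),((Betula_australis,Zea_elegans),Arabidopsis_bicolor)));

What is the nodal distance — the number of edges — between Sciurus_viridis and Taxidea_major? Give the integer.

The MRCA of Sciurus_viridis and Taxidea_major is the root of the tree.
From Sciurus_viridis up to that node: 5 branches. From Taxidea_major up to the same node: 5 branches. Total: 5 + 5 = 10.

10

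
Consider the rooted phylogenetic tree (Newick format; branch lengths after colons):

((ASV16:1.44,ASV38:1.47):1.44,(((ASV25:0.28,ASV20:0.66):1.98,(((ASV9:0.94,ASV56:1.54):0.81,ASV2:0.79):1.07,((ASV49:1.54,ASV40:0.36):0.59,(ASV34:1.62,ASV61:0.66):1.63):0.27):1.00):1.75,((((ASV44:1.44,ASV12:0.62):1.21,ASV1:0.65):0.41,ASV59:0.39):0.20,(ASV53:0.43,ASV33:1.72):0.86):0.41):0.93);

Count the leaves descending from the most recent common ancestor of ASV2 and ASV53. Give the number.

15

The MRCA of ASV2 and ASV53 is the node subtending (((ASV25,ASV20),(((ASV9,ASV56),ASV2),((ASV49,ASV40),(ASV34,ASV61)))),((((ASV44,ASV12),ASV1),ASV59),(ASV53,ASV33))).
That clade contains 15 terminal taxa: ASV1, ASV12, ASV2, ASV20, ASV25, ASV33, ASV34, ASV40, ASV44, ASV49, ASV53, ASV56, ASV59, ASV61, ASV9.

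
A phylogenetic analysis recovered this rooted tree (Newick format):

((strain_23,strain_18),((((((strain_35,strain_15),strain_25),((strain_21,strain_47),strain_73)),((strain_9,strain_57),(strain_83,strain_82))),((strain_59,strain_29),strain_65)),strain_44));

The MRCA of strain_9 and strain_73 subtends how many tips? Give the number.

10

The MRCA of strain_9 and strain_73 is the node subtending ((((strain_35,strain_15),strain_25),((strain_21,strain_47),strain_73)),((strain_9,strain_57),(strain_83,strain_82))).
That clade contains 10 terminal taxa: strain_15, strain_21, strain_25, strain_35, strain_47, strain_57, strain_73, strain_82, strain_83, strain_9.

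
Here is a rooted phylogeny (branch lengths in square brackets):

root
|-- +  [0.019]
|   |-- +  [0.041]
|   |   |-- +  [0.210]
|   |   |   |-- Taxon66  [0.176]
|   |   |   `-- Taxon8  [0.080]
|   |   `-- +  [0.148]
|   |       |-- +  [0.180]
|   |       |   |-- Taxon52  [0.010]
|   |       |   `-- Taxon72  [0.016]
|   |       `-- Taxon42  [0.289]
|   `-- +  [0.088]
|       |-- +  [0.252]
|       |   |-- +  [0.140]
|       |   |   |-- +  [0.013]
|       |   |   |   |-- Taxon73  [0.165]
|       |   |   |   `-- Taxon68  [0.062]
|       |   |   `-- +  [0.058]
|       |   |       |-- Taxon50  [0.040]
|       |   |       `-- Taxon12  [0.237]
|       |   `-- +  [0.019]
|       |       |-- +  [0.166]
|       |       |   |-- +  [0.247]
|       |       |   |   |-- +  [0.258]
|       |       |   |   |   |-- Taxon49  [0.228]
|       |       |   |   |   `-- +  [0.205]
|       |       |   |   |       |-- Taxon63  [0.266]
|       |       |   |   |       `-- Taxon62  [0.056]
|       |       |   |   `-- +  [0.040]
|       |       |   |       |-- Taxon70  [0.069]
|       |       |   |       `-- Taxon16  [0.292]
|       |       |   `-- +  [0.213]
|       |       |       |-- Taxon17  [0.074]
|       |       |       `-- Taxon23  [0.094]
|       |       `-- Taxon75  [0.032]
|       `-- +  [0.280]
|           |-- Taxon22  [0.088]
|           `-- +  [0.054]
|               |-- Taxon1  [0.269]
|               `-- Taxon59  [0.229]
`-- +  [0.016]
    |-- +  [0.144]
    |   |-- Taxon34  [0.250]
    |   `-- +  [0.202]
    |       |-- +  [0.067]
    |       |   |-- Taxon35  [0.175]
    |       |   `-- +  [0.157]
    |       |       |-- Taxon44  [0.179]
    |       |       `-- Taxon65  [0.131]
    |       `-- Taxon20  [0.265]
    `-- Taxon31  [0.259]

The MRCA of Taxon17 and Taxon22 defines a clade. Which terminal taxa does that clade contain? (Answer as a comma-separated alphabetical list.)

Taxon1, Taxon12, Taxon16, Taxon17, Taxon22, Taxon23, Taxon49, Taxon50, Taxon59, Taxon62, Taxon63, Taxon68, Taxon70, Taxon73, Taxon75

Tracing Taxon17: it sits inside (Taxon17,Taxon23).
Tracing Taxon22: it sits inside (Taxon22,(Taxon1,Taxon59)).
The smallest clade enclosing both is ((((Taxon73,Taxon68),(Taxon50,Taxon12)),((((Taxon49,(Taxon63,Taxon62)),(Taxon70,Taxon16)),(Taxon17,Taxon23)),Taxon75)),(Taxon22,(Taxon1,Taxon59))); the answer is its 15 terminal taxa in alphabetical order.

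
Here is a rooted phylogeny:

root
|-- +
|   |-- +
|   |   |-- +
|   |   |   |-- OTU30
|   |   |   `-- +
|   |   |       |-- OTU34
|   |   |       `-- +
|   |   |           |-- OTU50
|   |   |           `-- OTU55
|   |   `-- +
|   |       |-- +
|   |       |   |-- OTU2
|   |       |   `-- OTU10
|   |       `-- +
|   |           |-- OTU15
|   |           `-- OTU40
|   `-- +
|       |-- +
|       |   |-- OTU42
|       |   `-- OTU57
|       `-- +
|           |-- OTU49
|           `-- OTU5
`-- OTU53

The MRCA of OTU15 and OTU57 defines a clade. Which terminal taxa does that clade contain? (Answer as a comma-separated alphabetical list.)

Tracing OTU15: it sits inside (OTU15,OTU40).
Tracing OTU57: it sits inside (OTU42,OTU57).
The smallest clade enclosing both is (((OTU30,(OTU34,(OTU50,OTU55))),((OTU2,OTU10),(OTU15,OTU40))),((OTU42,OTU57),(OTU49,OTU5))); the answer is its 12 terminal taxa in alphabetical order.

OTU10, OTU15, OTU2, OTU30, OTU34, OTU40, OTU42, OTU49, OTU5, OTU50, OTU55, OTU57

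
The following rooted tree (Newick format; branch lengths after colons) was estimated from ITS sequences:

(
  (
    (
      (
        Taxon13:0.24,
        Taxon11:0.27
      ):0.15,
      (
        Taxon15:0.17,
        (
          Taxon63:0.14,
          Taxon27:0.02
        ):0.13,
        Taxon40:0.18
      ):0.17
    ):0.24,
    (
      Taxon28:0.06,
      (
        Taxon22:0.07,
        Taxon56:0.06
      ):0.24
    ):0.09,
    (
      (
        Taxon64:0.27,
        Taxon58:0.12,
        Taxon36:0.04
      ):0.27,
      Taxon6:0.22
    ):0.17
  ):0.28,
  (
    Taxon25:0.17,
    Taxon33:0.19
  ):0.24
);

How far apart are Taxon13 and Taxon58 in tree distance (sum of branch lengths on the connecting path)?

The path runs Taxon13 → … → MRCA → … → Taxon58; the MRCA is the node subtending (((Taxon13,Taxon11),(Taxon15,(Taxon63,Taxon27),Taxon40)),(Taxon28,(Taxon22,Taxon56)),((Taxon64,Taxon58,Taxon36),Taxon6)).
Branch lengths along that path: 0.24 + 0.15 + 0.24 + 0.17 + 0.27 + 0.12 = 1.19.

1.19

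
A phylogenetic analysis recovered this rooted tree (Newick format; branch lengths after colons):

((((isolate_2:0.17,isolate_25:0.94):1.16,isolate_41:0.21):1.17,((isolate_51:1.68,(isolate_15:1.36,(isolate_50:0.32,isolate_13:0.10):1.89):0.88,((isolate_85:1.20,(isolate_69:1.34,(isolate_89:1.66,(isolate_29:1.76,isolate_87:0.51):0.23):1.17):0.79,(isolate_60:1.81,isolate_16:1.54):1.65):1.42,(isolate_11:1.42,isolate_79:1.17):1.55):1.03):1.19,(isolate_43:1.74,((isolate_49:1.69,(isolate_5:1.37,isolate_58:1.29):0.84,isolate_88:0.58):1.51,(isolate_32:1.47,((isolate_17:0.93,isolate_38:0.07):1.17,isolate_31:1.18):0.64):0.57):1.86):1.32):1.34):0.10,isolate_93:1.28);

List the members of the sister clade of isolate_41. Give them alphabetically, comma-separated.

isolate_2, isolate_25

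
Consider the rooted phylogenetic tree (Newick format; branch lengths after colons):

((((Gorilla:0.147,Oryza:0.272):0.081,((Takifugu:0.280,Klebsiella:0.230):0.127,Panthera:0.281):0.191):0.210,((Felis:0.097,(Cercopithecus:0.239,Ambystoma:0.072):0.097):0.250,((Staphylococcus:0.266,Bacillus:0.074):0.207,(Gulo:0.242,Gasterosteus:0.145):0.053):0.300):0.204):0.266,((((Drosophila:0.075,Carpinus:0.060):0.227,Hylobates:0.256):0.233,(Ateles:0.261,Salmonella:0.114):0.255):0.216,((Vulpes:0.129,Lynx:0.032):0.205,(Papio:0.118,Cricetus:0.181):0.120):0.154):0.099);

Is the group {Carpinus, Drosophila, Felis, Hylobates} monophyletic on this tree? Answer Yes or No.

No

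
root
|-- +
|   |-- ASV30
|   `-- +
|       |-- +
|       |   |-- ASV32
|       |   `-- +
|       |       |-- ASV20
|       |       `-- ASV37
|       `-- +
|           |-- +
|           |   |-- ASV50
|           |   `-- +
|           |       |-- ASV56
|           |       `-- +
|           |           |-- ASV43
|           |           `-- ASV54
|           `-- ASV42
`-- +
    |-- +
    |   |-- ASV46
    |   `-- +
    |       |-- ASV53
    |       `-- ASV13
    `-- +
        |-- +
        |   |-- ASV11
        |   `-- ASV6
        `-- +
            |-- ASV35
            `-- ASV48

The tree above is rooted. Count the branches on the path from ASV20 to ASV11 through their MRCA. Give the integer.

The MRCA of ASV20 and ASV11 is the root of the tree.
From ASV20 up to that node: 5 branches. From ASV11 up to the same node: 4 branches. Total: 5 + 4 = 9.

9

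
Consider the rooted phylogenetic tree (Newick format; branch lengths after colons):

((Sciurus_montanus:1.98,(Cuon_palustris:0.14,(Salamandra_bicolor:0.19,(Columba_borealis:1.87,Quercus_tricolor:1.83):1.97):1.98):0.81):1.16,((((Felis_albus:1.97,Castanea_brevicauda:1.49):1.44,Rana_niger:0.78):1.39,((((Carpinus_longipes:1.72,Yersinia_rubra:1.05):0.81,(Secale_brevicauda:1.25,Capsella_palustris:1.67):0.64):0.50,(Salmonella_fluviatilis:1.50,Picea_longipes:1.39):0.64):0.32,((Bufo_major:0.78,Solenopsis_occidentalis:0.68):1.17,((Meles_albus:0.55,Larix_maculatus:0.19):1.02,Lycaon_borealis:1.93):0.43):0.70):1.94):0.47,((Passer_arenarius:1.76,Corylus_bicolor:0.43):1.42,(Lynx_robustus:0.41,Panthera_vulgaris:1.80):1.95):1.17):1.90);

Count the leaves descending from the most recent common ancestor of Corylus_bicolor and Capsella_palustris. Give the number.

The MRCA of Corylus_bicolor and Capsella_palustris is the node subtending ((((Felis_albus,Castanea_brevicauda),Rana_niger),((((Carpinus_longipes,Yersinia_rubra),(Secale_brevicauda,Capsella_palustris)),(Salmonella_fluviatilis,Picea_longipes)),((Bufo_major,Solenopsis_occidentalis),((Meles_albus,Larix_maculatus),Lycaon_borealis)))),((Passer_arenarius,Corylus_bicolor),(Lynx_robustus,Panthera_vulgaris))).
That clade contains 18 terminal taxa: Bufo_major, Capsella_palustris, Carpinus_longipes, Castanea_brevicauda, Corylus_bicolor, Felis_albus, Larix_maculatus, Lycaon_borealis, Lynx_robustus, Meles_albus, Panthera_vulgaris, Passer_arenarius, Picea_longipes, Rana_niger, Salmonella_fluviatilis, Secale_brevicauda, Solenopsis_occidentalis, Yersinia_rubra.

18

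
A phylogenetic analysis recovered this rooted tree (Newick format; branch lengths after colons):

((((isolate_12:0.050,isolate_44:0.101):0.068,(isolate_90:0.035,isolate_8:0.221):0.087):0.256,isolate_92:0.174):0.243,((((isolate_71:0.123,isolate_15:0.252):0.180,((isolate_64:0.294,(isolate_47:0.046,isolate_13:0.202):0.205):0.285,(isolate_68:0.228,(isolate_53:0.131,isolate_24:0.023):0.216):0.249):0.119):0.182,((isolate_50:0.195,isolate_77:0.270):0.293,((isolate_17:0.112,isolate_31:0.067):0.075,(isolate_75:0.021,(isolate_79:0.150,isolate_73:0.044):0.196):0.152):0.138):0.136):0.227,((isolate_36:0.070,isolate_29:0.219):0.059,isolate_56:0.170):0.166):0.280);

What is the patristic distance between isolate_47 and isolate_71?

0.958

The path runs isolate_47 → … → MRCA → … → isolate_71; the MRCA is the node subtending ((isolate_71,isolate_15),((isolate_64,(isolate_47,isolate_13)),(isolate_68,(isolate_53,isolate_24)))).
Branch lengths along that path: 0.046 + 0.205 + 0.285 + 0.119 + 0.180 + 0.123 = 0.958.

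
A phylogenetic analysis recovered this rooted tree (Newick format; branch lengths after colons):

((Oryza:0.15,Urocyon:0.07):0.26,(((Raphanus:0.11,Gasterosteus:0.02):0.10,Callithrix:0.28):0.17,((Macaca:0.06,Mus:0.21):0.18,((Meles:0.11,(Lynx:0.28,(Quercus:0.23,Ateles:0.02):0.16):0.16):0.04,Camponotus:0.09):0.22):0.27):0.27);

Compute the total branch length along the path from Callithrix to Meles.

1.09

The path runs Callithrix → … → MRCA → … → Meles; the MRCA is the node subtending (((Raphanus,Gasterosteus),Callithrix),((Macaca,Mus),((Meles,(Lynx,(Quercus,Ateles))),Camponotus))).
Branch lengths along that path: 0.28 + 0.17 + 0.27 + 0.22 + 0.04 + 0.11 = 1.09.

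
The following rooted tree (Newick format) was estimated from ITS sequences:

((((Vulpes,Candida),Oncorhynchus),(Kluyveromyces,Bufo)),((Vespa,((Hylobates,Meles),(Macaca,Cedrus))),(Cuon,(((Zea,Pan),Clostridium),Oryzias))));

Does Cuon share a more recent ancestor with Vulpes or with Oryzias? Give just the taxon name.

The MRCA of Cuon and Oryzias subtends (Cuon,(((Zea,Pan),Clostridium),Oryzias)) (5 taxa).
The MRCA of Cuon and Vulpes is the root, subtending the entire tree (15 taxa).
The first is nested inside the second, so Cuon shares a more recent common ancestor with Oryzias.

Oryzias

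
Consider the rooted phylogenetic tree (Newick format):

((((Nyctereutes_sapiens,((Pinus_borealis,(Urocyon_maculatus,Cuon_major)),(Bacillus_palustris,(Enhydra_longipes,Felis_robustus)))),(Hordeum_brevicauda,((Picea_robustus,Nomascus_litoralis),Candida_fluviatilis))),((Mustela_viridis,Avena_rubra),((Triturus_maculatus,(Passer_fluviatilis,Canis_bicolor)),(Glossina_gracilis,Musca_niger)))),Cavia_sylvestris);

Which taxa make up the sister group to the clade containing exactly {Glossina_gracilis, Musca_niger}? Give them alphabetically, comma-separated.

Canis_bicolor, Passer_fluviatilis, Triturus_maculatus

The clade containing exactly {Glossina_gracilis, Musca_niger} attaches to the tree at the node subtending ((Triturus_maculatus,(Passer_fluviatilis,Canis_bicolor)),(Glossina_gracilis,Musca_niger)).
The other lineage descending from that same node — the sister group — is (Triturus_maculatus,(Passer_fluviatilis,Canis_bicolor)); its 3 tips in alphabetical order are the answer.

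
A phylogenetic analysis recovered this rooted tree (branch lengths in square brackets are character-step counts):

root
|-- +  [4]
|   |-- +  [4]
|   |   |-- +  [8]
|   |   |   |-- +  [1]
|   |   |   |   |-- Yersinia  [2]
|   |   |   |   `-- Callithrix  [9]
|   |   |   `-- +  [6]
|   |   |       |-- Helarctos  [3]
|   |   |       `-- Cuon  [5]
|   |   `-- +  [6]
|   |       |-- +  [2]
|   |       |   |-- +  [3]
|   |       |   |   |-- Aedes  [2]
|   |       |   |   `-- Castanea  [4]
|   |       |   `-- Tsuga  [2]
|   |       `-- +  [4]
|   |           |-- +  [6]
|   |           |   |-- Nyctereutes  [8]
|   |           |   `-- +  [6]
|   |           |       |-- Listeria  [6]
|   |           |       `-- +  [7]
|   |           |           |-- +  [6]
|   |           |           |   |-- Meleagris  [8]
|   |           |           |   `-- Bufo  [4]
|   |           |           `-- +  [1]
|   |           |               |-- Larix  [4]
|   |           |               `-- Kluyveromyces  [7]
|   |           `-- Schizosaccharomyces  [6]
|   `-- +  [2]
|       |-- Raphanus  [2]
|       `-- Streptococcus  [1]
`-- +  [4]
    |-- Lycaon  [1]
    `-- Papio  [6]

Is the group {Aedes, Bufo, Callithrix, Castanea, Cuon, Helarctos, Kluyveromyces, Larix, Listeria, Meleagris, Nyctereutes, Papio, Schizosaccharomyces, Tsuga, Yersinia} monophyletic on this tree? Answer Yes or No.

The MRCA of the listed taxa is the root, so the smallest clade containing them is the whole tree.
That clade also contains Lycaon, Raphanus, Streptococcus, which are not in the proposed group, so the group is not monophyletic.

No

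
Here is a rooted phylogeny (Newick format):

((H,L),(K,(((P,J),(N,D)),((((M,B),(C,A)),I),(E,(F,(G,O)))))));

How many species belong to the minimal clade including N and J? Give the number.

4

The MRCA of N and J is the node subtending ((P,J),(N,D)).
That clade contains 4 terminal taxa: D, J, N, P.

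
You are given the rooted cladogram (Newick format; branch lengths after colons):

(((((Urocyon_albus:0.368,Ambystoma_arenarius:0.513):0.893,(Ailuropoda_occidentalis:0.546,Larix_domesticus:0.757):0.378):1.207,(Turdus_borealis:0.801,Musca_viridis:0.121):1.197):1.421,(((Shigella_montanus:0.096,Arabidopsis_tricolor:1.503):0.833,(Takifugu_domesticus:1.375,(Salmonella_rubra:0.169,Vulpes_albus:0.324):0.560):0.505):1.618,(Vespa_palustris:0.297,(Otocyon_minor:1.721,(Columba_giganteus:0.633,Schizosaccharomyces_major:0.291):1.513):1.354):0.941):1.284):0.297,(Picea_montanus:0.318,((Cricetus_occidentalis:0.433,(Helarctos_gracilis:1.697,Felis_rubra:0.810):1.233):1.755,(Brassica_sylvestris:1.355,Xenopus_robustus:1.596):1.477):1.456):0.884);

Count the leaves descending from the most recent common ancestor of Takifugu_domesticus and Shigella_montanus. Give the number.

5

The MRCA of Takifugu_domesticus and Shigella_montanus is the node subtending ((Shigella_montanus,Arabidopsis_tricolor),(Takifugu_domesticus,(Salmonella_rubra,Vulpes_albus))).
That clade contains 5 terminal taxa: Arabidopsis_tricolor, Salmonella_rubra, Shigella_montanus, Takifugu_domesticus, Vulpes_albus.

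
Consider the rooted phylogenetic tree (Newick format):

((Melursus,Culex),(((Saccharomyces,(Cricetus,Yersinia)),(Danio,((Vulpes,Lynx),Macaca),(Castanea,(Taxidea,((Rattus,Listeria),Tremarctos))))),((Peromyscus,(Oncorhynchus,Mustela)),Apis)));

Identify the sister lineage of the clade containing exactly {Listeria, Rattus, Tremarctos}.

The clade containing exactly {Listeria, Rattus, Tremarctos} attaches to the tree at the node subtending (Taxidea,((Rattus,Listeria),Tremarctos)).
The other lineage descending from that same node — the sister group — is the single tip Taxidea.

Taxidea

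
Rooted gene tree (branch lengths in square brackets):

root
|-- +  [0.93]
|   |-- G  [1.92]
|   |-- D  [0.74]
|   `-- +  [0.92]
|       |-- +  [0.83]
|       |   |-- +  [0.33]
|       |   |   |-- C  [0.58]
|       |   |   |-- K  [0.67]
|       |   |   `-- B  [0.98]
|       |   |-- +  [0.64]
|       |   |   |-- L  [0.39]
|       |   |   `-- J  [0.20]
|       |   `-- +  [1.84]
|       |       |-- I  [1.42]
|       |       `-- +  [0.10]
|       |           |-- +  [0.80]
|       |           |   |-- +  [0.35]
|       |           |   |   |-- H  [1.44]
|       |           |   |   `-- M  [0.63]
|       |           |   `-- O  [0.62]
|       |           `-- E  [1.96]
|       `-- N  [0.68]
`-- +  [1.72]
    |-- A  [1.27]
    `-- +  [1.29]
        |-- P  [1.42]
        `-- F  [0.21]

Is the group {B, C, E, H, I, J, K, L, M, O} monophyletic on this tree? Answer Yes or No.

Yes

The most recent common ancestor of these taxa subtends ((C,K,B),(L,J),(I,(((H,M),O),E))).
That clade has exactly 10 tips — every listed taxon and nothing else — so the group is monophyletic.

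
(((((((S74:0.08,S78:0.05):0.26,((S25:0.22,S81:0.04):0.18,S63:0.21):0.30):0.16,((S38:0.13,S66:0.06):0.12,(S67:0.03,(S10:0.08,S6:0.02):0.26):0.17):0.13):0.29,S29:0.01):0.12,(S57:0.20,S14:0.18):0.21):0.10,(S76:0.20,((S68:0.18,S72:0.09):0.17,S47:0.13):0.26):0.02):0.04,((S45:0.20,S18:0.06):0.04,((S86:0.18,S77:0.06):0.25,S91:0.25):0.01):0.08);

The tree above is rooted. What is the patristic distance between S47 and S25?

1.78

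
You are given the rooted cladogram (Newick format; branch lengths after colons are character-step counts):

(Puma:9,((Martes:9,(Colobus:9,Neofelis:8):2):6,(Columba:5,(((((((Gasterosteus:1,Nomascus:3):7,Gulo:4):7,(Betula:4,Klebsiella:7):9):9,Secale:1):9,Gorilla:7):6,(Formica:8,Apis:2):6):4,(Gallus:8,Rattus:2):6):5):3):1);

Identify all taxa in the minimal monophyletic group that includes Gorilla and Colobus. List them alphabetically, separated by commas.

Tracing Gorilla: it sits inside (((((Gasterosteus,Nomascus),Gulo),(Betula,Klebsiella)),Secale),Gorilla).
Tracing Colobus: it sits inside (Colobus,Neofelis).
The smallest clade enclosing both is ((Martes,(Colobus,Neofelis)),(Columba,(((((((Gasterosteus,Nomascus),Gulo),(Betula,Klebsiella)),Secale),Gorilla),(Formica,Apis)),(Gallus,Rattus)))); the answer is its 15 terminal taxa in alphabetical order.

Apis, Betula, Colobus, Columba, Formica, Gallus, Gasterosteus, Gorilla, Gulo, Klebsiella, Martes, Neofelis, Nomascus, Rattus, Secale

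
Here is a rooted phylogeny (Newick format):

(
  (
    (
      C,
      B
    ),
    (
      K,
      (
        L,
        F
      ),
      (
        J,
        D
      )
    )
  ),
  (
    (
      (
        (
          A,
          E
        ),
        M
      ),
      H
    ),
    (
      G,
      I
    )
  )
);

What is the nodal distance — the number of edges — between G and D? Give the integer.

7

The MRCA of G and D is the root of the tree.
From G up to that node: 3 branches. From D up to the same node: 4 branches. Total: 3 + 4 = 7.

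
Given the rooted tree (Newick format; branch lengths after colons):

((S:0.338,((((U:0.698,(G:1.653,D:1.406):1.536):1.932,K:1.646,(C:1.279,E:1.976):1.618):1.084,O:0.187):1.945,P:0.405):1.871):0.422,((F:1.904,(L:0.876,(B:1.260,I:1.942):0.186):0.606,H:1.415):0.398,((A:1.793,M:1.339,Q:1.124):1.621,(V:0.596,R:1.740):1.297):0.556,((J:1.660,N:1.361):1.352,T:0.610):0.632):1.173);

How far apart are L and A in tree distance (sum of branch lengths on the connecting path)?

5.850

The path runs L → … → MRCA → … → A; the MRCA is the node subtending ((F,(L,(B,I)),H),((A,M,Q),(V,R)),((J,N),T)).
Branch lengths along that path: 0.876 + 0.606 + 0.398 + 0.556 + 1.621 + 1.793 = 5.850.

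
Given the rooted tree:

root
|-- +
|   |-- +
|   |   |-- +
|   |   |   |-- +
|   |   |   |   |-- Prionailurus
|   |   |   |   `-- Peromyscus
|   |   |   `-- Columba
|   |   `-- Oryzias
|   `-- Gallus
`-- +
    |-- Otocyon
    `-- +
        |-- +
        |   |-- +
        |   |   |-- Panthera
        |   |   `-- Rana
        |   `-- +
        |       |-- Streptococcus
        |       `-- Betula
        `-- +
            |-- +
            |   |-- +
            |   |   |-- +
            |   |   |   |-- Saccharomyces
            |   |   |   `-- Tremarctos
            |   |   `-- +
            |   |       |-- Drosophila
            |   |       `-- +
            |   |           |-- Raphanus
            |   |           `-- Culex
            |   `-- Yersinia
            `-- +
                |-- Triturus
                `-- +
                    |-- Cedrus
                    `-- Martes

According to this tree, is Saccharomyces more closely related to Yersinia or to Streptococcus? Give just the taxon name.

The MRCA of Saccharomyces and Yersinia subtends (((Saccharomyces,Tremarctos),(Drosophila,(Raphanus,Culex))),Yersinia) (6 taxa).
The MRCA of Saccharomyces and Streptococcus subtends (((Panthera,Rana),(Streptococcus,Betula)),((((Saccharomyces,Tremarctos),(Drosophila,(Raphanus,Culex))),Yersinia),(Triturus,(Cedrus,Martes)))) (13 taxa).
The first is nested inside the second, so Saccharomyces shares a more recent common ancestor with Yersinia.

Yersinia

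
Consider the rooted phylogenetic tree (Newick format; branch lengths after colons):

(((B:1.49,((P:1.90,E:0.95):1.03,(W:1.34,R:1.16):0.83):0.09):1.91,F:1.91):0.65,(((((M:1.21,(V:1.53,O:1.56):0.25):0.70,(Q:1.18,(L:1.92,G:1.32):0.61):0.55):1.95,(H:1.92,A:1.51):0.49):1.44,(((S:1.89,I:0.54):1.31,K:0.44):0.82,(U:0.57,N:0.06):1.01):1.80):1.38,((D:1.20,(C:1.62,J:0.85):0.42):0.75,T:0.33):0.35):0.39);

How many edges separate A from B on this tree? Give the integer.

8

The MRCA of A and B is the root of the tree.
From A up to that node: 5 branches. From B up to the same node: 3 branches. Total: 5 + 3 = 8.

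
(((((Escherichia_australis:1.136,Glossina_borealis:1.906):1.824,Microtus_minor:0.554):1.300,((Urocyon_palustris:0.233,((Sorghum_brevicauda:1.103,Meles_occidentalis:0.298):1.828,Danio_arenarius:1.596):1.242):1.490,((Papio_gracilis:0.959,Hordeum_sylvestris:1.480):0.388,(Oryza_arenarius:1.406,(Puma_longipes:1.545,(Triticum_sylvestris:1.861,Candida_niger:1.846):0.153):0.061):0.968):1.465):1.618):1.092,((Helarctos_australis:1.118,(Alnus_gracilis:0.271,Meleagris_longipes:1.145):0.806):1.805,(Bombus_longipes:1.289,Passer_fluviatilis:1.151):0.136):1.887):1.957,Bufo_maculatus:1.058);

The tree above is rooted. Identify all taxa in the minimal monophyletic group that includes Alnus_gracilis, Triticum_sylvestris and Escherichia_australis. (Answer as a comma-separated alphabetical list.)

Alnus_gracilis, Bombus_longipes, Candida_niger, Danio_arenarius, Escherichia_australis, Glossina_borealis, Helarctos_australis, Hordeum_sylvestris, Meleagris_longipes, Meles_occidentalis, Microtus_minor, Oryza_arenarius, Papio_gracilis, Passer_fluviatilis, Puma_longipes, Sorghum_brevicauda, Triticum_sylvestris, Urocyon_palustris

Tracing Alnus_gracilis: it sits inside (Alnus_gracilis,Meleagris_longipes).
Tracing Triticum_sylvestris: it sits inside (Triticum_sylvestris,Candida_niger).
Tracing Escherichia_australis: it sits inside (Escherichia_australis,Glossina_borealis).
The smallest clade enclosing all 3 is ((((Escherichia_australis,Glossina_borealis),Microtus_minor),((Urocyon_palustris,((Sorghum_brevicauda,Meles_occidentalis),Danio_arenarius)),((Papio_gracilis,Hordeum_sylvestris),(Oryza_arenarius,(Puma_longipes,(Triticum_sylvestris,Candida_niger)))))),((Helarctos_australis,(Alnus_gracilis,Meleagris_longipes)),(Bombus_longipes,Passer_fluviatilis))); the answer is its 18 terminal taxa in alphabetical order.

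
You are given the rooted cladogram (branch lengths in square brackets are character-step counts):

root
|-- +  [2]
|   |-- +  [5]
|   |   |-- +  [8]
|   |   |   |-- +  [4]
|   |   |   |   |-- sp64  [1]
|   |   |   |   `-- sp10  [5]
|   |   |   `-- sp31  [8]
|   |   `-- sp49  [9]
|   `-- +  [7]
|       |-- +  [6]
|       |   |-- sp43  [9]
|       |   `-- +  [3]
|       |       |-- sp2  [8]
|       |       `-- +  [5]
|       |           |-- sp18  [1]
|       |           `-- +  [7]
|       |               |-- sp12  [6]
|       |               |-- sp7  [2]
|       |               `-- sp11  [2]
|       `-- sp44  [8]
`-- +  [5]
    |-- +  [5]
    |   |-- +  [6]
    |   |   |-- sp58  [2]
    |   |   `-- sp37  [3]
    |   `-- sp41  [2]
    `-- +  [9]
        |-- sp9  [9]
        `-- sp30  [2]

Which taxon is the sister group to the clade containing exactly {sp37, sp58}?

sp41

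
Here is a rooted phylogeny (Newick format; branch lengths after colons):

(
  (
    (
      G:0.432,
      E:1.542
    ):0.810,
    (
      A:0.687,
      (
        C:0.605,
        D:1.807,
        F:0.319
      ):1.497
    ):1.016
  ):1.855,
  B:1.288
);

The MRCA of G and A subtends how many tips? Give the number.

6

The MRCA of G and A is the node subtending ((G,E),(A,(C,D,F))).
That clade contains 6 terminal taxa: A, C, D, E, F, G.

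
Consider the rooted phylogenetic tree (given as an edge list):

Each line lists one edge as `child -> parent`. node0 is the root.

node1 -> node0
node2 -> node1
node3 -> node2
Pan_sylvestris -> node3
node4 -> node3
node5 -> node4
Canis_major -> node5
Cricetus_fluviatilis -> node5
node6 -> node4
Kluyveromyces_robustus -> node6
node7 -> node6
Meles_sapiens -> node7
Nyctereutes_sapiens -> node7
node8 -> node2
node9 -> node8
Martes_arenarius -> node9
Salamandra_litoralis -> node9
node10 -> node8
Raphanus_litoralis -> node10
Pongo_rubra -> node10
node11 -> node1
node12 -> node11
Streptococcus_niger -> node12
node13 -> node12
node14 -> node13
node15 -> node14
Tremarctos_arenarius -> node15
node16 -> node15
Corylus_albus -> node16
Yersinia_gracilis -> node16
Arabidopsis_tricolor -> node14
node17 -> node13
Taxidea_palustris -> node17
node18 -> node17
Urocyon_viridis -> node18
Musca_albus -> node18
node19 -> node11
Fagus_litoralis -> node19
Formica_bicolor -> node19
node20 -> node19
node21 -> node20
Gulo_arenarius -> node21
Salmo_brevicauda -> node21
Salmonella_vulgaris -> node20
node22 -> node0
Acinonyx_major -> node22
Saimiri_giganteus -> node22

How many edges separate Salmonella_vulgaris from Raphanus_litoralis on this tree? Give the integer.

The MRCA of Salmonella_vulgaris and Raphanus_litoralis is the node subtending (((Pan_sylvestris,((Canis_major,Cricetus_fluviatilis),(Kluyveromyces_robustus,(Meles_sapiens,Nyctereutes_sapiens)))),((Martes_arenarius,Salamandra_litoralis),(Raphanus_litoralis,Pongo_rubra))),((Streptococcus_niger,(((Tremarctos_arenarius,(Corylus_albus,Yersinia_gracilis)),Arabidopsis_tricolor),(Taxidea_palustris,(Urocyon_viridis,Musca_albus)))),(Fagus_litoralis,Formica_bicolor,((Gulo_arenarius,Salmo_brevicauda),Salmonella_vulgaris)))).
From Salmonella_vulgaris up to that node: 4 branches. From Raphanus_litoralis up to the same node: 4 branches. Total: 4 + 4 = 8.

8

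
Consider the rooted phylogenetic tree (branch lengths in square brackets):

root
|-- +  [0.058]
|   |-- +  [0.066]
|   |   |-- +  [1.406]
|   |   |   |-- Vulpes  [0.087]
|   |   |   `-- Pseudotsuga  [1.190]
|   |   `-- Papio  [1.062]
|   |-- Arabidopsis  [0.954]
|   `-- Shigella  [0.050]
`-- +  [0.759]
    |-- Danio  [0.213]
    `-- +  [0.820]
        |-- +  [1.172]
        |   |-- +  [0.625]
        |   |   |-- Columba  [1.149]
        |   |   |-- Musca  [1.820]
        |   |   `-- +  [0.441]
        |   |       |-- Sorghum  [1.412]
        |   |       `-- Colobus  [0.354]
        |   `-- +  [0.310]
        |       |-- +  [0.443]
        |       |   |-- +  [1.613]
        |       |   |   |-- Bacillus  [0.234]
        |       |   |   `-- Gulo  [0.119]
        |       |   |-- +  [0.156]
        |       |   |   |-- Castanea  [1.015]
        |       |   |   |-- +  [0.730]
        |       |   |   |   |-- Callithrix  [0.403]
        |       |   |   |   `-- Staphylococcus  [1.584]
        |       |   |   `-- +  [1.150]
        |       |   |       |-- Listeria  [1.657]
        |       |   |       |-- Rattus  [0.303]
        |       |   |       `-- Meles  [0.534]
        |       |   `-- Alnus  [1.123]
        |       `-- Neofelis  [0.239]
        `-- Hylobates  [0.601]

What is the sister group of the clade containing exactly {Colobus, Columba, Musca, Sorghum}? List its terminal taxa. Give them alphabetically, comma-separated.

Alnus, Bacillus, Callithrix, Castanea, Gulo, Listeria, Meles, Neofelis, Rattus, Staphylococcus

The clade containing exactly {Colobus, Columba, Musca, Sorghum} attaches to the tree at the node subtending ((Columba,Musca,(Sorghum,Colobus)),(((Bacillus,Gulo),(Castanea,(Callithrix,Staphylococcus),(Listeria,Rattus,Meles)),Alnus),Neofelis)).
The other lineage descending from that same node — the sister group — is (((Bacillus,Gulo),(Castanea,(Callithrix,Staphylococcus),(Listeria,Rattus,Meles)),Alnus),Neofelis); its 10 tips in alphabetical order are the answer.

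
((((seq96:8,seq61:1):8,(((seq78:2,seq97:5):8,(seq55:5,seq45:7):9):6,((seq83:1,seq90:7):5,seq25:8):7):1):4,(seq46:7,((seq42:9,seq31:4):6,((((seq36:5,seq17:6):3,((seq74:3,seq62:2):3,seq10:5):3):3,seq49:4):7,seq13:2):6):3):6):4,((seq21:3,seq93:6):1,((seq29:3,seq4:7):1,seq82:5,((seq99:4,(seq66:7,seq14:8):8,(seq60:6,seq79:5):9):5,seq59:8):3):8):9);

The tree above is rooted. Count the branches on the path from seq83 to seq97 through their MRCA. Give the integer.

The MRCA of seq83 and seq97 is the node subtending (((seq78,seq97),(seq55,seq45)),((seq83,seq90),seq25)).
From seq83 up to that node: 3 branches. From seq97 up to the same node: 3 branches. Total: 3 + 3 = 6.

6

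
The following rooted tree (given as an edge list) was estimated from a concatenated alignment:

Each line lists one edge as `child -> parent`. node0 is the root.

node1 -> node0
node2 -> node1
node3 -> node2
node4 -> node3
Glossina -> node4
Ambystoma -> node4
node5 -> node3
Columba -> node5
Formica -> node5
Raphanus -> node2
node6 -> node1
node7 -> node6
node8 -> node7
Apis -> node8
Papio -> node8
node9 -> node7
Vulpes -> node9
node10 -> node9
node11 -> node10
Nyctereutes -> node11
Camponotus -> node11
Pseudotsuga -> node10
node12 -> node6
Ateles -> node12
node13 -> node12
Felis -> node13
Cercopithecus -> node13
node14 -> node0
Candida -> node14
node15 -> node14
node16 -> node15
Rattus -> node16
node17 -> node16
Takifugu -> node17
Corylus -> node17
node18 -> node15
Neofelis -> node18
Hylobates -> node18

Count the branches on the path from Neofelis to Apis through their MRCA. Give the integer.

The MRCA of Neofelis and Apis is the root of the tree.
From Neofelis up to that node: 4 branches. From Apis up to the same node: 5 branches. Total: 4 + 5 = 9.

9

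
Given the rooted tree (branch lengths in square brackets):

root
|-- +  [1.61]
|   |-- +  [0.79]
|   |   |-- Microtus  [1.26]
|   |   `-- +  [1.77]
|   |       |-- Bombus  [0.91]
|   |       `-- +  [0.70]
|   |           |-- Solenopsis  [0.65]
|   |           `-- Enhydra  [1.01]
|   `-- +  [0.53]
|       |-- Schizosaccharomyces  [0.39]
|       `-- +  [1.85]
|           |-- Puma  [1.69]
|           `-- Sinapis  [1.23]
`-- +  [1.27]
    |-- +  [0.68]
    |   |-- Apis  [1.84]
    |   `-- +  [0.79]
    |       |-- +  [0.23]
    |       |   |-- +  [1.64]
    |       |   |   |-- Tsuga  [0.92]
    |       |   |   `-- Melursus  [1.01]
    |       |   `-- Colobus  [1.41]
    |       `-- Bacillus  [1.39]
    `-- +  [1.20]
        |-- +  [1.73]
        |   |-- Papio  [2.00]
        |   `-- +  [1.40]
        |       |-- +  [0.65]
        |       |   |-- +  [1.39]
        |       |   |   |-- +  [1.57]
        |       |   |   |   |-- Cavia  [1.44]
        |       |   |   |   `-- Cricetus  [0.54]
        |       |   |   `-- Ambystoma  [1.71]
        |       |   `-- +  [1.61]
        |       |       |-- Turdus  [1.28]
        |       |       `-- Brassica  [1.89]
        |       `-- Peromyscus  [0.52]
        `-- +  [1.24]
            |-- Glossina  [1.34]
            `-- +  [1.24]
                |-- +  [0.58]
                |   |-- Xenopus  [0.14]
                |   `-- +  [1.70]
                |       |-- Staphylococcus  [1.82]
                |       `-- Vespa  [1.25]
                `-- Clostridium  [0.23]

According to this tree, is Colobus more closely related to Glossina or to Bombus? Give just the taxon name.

Glossina

The MRCA of Colobus and Glossina subtends ((Apis,(((Tsuga,Melursus),Colobus),Bacillus)),((Papio,((((Cavia,Cricetus),Ambystoma),(Turdus,Brassica)),Peromyscus)),(Glossina,((Xenopus,(Staphylococcus,Vespa)),Clostridium)))) (17 taxa).
The MRCA of Colobus and Bombus is the root, subtending the entire tree (24 taxa).
The first is nested inside the second, so Colobus shares a more recent common ancestor with Glossina.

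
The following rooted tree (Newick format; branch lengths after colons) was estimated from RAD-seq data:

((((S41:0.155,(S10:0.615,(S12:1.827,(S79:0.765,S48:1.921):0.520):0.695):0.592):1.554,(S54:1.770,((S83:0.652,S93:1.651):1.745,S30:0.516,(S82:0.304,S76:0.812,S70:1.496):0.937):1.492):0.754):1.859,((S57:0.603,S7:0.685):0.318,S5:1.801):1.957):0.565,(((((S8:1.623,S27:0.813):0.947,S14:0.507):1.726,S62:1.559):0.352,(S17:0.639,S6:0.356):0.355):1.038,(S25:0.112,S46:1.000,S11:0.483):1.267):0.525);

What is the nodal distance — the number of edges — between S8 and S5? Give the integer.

The MRCA of S8 and S5 is the root of the tree.
From S8 up to that node: 6 branches. From S5 up to the same node: 3 branches. Total: 6 + 3 = 9.

9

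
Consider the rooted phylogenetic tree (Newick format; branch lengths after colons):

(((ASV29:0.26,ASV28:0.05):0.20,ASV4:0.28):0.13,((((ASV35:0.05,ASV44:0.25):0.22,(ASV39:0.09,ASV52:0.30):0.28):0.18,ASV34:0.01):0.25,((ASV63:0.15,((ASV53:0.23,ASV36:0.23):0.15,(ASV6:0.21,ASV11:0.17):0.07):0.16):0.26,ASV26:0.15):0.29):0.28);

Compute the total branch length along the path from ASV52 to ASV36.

2.10

The path runs ASV52 → … → MRCA → … → ASV36; the MRCA is the node subtending ((((ASV35,ASV44),(ASV39,ASV52)),ASV34),((ASV63,((ASV53,ASV36),(ASV6,ASV11))),ASV26)).
Branch lengths along that path: 0.30 + 0.28 + 0.18 + 0.25 + 0.29 + 0.26 + 0.16 + 0.15 + 0.23 = 2.10.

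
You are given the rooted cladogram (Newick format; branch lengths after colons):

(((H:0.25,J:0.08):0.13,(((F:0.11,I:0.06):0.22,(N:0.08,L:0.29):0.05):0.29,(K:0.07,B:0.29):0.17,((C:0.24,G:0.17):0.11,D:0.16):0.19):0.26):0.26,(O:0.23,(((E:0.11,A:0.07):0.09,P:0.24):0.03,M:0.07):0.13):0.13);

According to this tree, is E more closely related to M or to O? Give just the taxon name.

The MRCA of E and M subtends (((E,A),P),M) (4 taxa).
The MRCA of E and O subtends (O,(((E,A),P),M)) (5 taxa).
The first is nested inside the second, so E shares a more recent common ancestor with M.

M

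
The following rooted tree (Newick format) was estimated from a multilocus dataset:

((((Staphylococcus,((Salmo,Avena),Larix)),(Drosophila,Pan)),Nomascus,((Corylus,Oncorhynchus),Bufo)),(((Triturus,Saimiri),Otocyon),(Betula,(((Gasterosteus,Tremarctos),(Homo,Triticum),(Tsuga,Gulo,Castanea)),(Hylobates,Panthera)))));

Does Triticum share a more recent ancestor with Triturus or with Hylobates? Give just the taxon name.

Hylobates

The MRCA of Triticum and Hylobates subtends (((Gasterosteus,Tremarctos),(Homo,Triticum),(Tsuga,Gulo,Castanea)),(Hylobates,Panthera)) (9 taxa).
The MRCA of Triticum and Triturus subtends (((Triturus,Saimiri),Otocyon),(Betula,(((Gasterosteus,Tremarctos),(Homo,Triticum),(Tsuga,Gulo,Castanea)),(Hylobates,Panthera)))) (13 taxa).
The first is nested inside the second, so Triticum shares a more recent common ancestor with Hylobates.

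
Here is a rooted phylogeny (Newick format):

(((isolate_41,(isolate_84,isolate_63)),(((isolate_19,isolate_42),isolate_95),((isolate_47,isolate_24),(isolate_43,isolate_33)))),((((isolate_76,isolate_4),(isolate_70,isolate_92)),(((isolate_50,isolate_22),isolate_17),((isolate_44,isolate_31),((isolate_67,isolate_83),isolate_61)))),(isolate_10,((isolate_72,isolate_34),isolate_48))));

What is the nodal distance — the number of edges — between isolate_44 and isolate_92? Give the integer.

7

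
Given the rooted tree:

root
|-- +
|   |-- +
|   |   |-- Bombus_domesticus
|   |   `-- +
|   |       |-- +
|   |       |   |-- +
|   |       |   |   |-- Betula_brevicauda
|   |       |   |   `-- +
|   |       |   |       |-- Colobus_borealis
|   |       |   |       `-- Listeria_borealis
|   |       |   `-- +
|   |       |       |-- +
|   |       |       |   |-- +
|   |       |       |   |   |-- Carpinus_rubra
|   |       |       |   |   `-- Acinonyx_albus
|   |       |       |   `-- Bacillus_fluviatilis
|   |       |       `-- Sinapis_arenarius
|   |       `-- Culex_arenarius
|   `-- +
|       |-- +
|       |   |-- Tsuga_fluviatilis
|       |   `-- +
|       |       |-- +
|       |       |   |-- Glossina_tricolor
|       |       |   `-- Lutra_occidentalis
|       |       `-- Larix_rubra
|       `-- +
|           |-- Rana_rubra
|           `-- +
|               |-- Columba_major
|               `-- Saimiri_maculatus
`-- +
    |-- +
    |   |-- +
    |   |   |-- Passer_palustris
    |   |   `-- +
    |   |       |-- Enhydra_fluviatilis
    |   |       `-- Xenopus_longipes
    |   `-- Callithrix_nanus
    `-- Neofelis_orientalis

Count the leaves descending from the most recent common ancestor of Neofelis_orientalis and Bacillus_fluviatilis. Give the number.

21

The MRCA of Neofelis_orientalis and Bacillus_fluviatilis is the root, so the clade is the entire tree.
That clade contains 21 terminal taxa: Acinonyx_albus, Bacillus_fluviatilis, Betula_brevicauda, Bombus_domesticus, Callithrix_nanus, Carpinus_rubra, Colobus_borealis, Columba_major, Culex_arenarius, Enhydra_fluviatilis, Glossina_tricolor, Larix_rubra, Listeria_borealis, Lutra_occidentalis, Neofelis_orientalis, Passer_palustris, Rana_rubra, Saimiri_maculatus, Sinapis_arenarius, Tsuga_fluviatilis, Xenopus_longipes.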